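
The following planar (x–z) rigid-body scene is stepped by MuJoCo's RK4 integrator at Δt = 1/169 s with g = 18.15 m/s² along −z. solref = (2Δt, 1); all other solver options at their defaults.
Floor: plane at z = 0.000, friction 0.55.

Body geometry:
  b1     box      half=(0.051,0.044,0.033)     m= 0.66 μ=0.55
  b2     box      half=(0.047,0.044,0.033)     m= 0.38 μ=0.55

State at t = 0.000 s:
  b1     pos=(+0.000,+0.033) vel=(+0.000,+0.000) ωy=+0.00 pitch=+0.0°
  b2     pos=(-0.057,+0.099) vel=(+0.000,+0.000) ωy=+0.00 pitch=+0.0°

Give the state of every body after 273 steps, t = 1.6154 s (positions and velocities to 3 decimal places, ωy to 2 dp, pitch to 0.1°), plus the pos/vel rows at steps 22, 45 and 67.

State at t = 1.6154 s:
  b1     pos=(+0.000,+0.033) vel=(+0.000,+0.000) ωy=+0.00 pitch=+0.0°
  b2     pos=(-0.102,+0.047) vel=(+0.000,+0.000) ωy=+0.00 pitch=-90.0°

Key-timestep trajectory:
   step    t(s)  b1.x    b1.z    b1.vx   b1.vz   b2.x    b2.z    b2.vx   b2.vz 
     22  0.1302   +0.000  +0.033  +0.000  +0.000   -0.075  +0.090  -0.305  -0.277
     45  0.2663   +0.000  +0.033  +0.000  +0.000   -0.115  +0.054  -0.063  +0.029
     67  0.3964   +0.000  +0.033  +0.000  +0.000   -0.098  +0.048  -0.027  +0.033


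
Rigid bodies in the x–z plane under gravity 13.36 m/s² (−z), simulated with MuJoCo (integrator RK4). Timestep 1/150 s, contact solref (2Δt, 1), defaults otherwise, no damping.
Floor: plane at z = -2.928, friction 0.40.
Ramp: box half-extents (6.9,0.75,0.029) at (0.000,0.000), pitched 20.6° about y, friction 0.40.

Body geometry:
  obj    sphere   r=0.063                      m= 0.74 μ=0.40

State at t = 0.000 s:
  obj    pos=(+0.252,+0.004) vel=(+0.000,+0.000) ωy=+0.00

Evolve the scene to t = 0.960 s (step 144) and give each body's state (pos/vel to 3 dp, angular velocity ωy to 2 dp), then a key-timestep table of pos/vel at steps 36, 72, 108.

State at t = 0.960 s:
  obj    pos=(+1.700,-0.541) vel=(+3.017,-1.134) ωy=+51.15

Key-timestep trajectory:
   step    t(s)  obj.x    obj.z    obj.vx   obj.vz 
     36  0.2400   +0.342  -0.030  +0.754  -0.284
     72  0.4800   +0.614  -0.133  +1.509  -0.567
    108  0.7200   +1.067  -0.303  +2.263  -0.851


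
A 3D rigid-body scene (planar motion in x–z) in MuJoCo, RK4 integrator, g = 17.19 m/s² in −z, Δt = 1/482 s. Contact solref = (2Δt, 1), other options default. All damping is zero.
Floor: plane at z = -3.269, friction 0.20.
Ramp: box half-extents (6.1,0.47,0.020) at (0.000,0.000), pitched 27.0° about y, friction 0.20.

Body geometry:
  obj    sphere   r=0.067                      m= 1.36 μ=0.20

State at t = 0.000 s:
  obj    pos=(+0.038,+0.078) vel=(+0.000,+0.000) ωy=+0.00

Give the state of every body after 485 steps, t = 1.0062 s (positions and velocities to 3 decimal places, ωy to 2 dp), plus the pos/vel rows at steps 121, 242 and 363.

State at t = 1.0062 s:
  obj    pos=(+2.553,-1.203) vel=(+4.998,-2.547) ωy=+83.71

Key-timestep trajectory:
   step    t(s)  obj.x    obj.z    obj.vx   obj.vz 
    121  0.2510   +0.195  -0.002  +1.247  -0.635
    242  0.5021   +0.664  -0.241  +2.494  -1.271
    363  0.7531   +1.447  -0.640  +3.741  -1.906


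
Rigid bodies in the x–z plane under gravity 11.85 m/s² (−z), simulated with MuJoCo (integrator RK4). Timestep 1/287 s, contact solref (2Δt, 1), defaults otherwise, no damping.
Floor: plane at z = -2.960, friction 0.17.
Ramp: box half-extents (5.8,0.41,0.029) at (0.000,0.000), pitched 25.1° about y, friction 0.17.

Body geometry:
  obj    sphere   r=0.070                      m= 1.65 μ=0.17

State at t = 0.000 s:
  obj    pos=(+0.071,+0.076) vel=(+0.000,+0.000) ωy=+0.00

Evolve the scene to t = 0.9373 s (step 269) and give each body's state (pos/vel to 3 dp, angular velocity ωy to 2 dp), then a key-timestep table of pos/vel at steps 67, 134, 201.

State at t = 0.9373 s:
  obj    pos=(+1.499,-0.593) vel=(+3.048,-1.428) ωy=+48.07

Key-timestep trajectory:
   step    t(s)  obj.x    obj.z    obj.vx   obj.vz 
     67  0.2334   +0.160  +0.035  +0.759  -0.356
    134  0.4669   +0.426  -0.090  +1.518  -0.711
    201  0.7003   +0.869  -0.298  +2.277  -1.067


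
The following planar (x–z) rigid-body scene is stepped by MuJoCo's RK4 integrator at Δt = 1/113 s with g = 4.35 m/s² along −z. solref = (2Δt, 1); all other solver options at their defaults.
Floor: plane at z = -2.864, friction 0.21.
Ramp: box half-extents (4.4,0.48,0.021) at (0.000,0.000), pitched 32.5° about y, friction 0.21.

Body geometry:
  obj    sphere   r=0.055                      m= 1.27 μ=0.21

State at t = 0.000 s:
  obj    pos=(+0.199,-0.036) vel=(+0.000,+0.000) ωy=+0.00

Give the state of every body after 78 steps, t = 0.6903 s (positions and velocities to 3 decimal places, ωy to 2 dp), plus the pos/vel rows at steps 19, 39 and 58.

State at t = 0.6903 s:
  obj    pos=(+0.534,-0.250) vel=(+0.972,-0.619) ωy=+20.94

Key-timestep trajectory:
   step    t(s)  obj.x    obj.z    obj.vx   obj.vz 
     19  0.1681   +0.219  -0.049  +0.237  -0.151
     39  0.3451   +0.283  -0.090  +0.486  -0.310
     58  0.5133   +0.384  -0.155  +0.723  -0.461


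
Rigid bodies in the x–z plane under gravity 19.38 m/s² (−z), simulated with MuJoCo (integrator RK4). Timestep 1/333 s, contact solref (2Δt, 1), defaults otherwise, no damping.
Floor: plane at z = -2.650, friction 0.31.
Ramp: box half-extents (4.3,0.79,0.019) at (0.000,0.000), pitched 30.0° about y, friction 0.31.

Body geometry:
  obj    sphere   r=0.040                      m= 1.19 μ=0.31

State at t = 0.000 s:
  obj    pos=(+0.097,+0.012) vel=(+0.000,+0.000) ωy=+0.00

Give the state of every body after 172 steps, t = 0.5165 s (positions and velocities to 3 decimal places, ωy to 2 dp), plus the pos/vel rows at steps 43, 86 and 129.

State at t = 0.5165 s:
  obj    pos=(+0.897,-0.450) vel=(+3.096,-1.788) ωy=+89.36

Key-timestep trajectory:
   step    t(s)  obj.x    obj.z    obj.vx   obj.vz 
     43  0.1291   +0.147  -0.017  +0.774  -0.447
     86  0.2583   +0.297  -0.103  +1.548  -0.894
    129  0.3874   +0.547  -0.248  +2.322  -1.341


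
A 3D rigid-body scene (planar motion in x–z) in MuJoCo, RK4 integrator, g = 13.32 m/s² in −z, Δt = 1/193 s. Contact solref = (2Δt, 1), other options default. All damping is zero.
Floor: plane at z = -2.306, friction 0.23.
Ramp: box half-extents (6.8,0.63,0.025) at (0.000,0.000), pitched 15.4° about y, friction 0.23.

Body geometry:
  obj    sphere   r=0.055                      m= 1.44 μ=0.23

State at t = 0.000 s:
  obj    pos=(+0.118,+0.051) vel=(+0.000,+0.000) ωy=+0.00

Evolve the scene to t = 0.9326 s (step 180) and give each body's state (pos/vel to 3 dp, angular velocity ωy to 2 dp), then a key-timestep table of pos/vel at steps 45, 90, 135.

State at t = 0.9326 s:
  obj    pos=(+1.177,-0.241) vel=(+2.272,-0.626) ωy=+42.83

Key-timestep trajectory:
   step    t(s)  obj.x    obj.z    obj.vx   obj.vz 
     45  0.2332   +0.184  +0.032  +0.568  -0.156
     90  0.4663   +0.383  -0.022  +1.136  -0.313
    135  0.6995   +0.714  -0.114  +1.704  -0.469


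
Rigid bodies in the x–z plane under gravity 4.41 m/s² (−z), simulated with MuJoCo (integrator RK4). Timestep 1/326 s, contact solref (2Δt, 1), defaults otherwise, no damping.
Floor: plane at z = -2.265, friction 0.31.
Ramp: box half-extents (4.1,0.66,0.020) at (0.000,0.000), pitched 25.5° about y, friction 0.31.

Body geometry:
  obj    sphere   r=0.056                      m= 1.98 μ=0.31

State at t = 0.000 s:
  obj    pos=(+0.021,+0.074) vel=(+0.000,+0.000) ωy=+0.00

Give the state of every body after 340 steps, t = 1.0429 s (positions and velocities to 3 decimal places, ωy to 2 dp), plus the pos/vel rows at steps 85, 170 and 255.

State at t = 1.0429 s:
  obj    pos=(+0.687,-0.243) vel=(+1.277,-0.609) ωy=+25.25

Key-timestep trajectory:
   step    t(s)  obj.x    obj.z    obj.vx   obj.vz 
     85  0.2607   +0.063  +0.054  +0.319  -0.152
    170  0.5215   +0.188  -0.005  +0.638  -0.304
    255  0.7822   +0.396  -0.104  +0.957  -0.457


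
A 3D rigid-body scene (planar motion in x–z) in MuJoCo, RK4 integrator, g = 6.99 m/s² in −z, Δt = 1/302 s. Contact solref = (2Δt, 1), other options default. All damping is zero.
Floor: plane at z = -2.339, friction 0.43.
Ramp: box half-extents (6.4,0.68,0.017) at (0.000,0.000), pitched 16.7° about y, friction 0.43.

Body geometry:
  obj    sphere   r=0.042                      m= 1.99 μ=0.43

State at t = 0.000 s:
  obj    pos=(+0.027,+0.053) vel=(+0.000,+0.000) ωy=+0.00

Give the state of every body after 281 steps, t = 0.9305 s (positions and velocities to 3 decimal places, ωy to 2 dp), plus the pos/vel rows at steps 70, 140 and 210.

State at t = 0.9305 s:
  obj    pos=(+0.622,-0.125) vel=(+1.279,-0.384) ωy=+31.78

Key-timestep trajectory:
   step    t(s)  obj.x    obj.z    obj.vx   obj.vz 
     70  0.2318   +0.064  +0.042  +0.319  -0.096
    140  0.4636   +0.175  +0.009  +0.637  -0.191
    210  0.6954   +0.359  -0.046  +0.956  -0.287


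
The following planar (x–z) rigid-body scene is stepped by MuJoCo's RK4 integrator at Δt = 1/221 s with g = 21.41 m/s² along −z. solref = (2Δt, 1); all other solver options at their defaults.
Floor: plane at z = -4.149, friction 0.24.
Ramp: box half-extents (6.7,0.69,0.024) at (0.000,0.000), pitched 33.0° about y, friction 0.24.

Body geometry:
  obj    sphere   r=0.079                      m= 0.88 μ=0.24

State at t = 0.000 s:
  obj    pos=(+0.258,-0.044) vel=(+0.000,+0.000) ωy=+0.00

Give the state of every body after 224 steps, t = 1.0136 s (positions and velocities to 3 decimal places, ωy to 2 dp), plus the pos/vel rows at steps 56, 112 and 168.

State at t = 1.0136 s:
  obj    pos=(+3.846,-2.375) vel=(+7.081,-4.598) ωy=+106.83

Key-timestep trajectory:
   step    t(s)  obj.x    obj.z    obj.vx   obj.vz 
     56  0.2534   +0.482  -0.190  +1.771  -1.150
    112  0.5068   +1.155  -0.627  +3.541  -2.299
    168  0.7602   +2.277  -1.356  +5.311  -3.449


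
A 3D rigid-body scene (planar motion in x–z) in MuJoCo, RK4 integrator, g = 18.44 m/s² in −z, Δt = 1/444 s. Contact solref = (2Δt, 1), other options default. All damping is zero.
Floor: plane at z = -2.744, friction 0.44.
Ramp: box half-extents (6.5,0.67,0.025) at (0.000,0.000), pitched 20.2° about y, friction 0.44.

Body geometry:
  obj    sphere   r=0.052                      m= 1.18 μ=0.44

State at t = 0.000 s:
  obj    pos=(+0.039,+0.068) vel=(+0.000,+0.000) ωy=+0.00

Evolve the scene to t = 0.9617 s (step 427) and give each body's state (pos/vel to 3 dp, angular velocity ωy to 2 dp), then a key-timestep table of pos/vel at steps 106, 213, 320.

State at t = 0.9617 s:
  obj    pos=(+2.013,-0.659) vel=(+4.105,-1.510) ωy=+84.11

Key-timestep trajectory:
   step    t(s)  obj.x    obj.z    obj.vx   obj.vz 
    106  0.2387   +0.161  +0.023  +1.019  -0.375
    213  0.4797   +0.530  -0.113  +2.048  -0.753
    320  0.7207   +1.148  -0.340  +3.076  -1.132


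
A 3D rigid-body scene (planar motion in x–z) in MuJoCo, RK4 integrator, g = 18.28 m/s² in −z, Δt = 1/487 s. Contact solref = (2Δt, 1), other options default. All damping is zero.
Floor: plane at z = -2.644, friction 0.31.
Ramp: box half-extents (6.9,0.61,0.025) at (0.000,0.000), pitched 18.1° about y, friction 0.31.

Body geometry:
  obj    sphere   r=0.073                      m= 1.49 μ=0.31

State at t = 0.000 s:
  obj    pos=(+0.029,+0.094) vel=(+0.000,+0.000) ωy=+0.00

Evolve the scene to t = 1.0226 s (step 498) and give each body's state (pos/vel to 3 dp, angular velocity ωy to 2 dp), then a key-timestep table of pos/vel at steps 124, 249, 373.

State at t = 1.0226 s:
  obj    pos=(+2.045,-0.565) vel=(+3.943,-1.289) ωy=+56.82

Key-timestep trajectory:
   step    t(s)  obj.x    obj.z    obj.vx   obj.vz 
    124  0.2546   +0.154  +0.053  +0.982  -0.321
    249  0.5113   +0.533  -0.071  +1.972  -0.644
    373  0.7659   +1.160  -0.276  +2.953  -0.965


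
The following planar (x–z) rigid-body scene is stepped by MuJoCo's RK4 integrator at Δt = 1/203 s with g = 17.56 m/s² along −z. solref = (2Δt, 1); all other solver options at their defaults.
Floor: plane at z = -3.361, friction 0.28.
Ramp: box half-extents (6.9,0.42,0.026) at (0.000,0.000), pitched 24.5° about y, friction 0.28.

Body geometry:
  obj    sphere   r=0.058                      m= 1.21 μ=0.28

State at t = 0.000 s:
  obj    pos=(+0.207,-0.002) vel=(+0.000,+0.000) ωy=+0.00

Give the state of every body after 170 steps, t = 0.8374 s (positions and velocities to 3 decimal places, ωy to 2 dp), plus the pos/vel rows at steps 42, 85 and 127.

State at t = 0.8374 s:
  obj    pos=(+1.867,-0.758) vel=(+3.964,-1.806) ωy=+75.09

Key-timestep trajectory:
   step    t(s)  obj.x    obj.z    obj.vx   obj.vz 
     42  0.2069   +0.308  -0.048  +0.979  -0.446
     85  0.4187   +0.622  -0.191  +1.982  -0.903
    127  0.6256   +1.133  -0.424  +2.961  -1.350


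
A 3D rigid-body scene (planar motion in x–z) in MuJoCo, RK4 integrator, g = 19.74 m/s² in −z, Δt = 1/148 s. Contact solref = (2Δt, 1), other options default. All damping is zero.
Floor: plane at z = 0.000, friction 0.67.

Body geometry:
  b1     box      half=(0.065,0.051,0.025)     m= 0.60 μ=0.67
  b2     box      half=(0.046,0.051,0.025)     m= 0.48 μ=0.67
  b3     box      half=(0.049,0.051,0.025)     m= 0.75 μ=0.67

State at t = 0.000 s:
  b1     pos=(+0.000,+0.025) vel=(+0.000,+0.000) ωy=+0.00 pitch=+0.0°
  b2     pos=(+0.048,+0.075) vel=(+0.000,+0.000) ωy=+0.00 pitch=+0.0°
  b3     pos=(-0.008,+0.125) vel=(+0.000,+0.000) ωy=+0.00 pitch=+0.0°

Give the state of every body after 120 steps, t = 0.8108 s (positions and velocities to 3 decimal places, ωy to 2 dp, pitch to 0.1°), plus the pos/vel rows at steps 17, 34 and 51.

State at t = 0.8108 s:
  b1     pos=(+0.000,+0.025) vel=(+0.000,+0.000) ωy=+0.00 pitch=+0.0°
  b2     pos=(+0.048,+0.075) vel=(+0.000,+0.000) ωy=+0.00 pitch=+0.1°
  b3     pos=(-0.130,+0.025) vel=(+0.000,+0.000) ωy=+0.00 pitch=+180.0°

Key-timestep trajectory:
   step    t(s)  b1.x    b1.z    b1.vx   b1.vz   b2.x    b2.z    b2.vx   b2.vz   b3.x    b3.z    b3.vx   b3.vz 
     17  0.1149   +0.000  +0.025  +0.000  +0.001   +0.048  +0.075  +0.001  +0.002   -0.026  +0.104  -0.259  -0.669
     34  0.2297   +0.000  +0.025  +0.000  +0.001   +0.048  +0.075  +0.001  +0.000   -0.072  +0.099  -0.423  -0.023
     51  0.3446   +0.000  +0.025  +0.000  +0.000   +0.048  +0.075  +0.000  +0.000   -0.131  +0.021  -0.120  -0.882


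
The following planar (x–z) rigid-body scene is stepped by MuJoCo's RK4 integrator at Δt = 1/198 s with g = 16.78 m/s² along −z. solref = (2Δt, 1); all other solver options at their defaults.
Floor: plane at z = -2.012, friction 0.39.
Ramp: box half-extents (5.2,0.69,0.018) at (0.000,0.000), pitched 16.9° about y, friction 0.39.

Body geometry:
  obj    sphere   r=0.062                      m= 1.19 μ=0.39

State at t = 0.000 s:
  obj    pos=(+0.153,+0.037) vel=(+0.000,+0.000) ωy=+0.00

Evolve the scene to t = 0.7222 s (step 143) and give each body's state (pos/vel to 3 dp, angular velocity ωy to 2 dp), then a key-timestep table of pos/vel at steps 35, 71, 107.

State at t = 0.7222 s:
  obj    pos=(+1.023,-0.227) vel=(+2.408,-0.732) ωy=+40.58

Key-timestep trajectory:
   step    t(s)  obj.x    obj.z    obj.vx   obj.vz 
     35  0.1768   +0.205  +0.021  +0.589  -0.179
     71  0.3586   +0.367  -0.028  +1.196  -0.363
    107  0.5404   +0.640  -0.111  +1.802  -0.547


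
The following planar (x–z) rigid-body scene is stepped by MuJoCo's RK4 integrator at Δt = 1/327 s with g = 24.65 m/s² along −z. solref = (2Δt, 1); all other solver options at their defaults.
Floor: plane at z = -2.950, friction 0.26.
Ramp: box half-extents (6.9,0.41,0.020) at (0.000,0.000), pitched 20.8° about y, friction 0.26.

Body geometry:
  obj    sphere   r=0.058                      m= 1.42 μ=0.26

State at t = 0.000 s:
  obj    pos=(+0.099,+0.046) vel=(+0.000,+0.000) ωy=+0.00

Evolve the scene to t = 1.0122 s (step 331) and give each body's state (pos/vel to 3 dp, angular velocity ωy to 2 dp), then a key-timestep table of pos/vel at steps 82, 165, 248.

State at t = 1.0122 s:
  obj    pos=(+3.094,-1.092) vel=(+5.916,-2.247) ωy=+109.11

Key-timestep trajectory:
   step    t(s)  obj.x    obj.z    obj.vx   obj.vz 
     82  0.2508   +0.283  -0.024  +1.466  -0.557
    165  0.5046   +0.843  -0.237  +2.949  -1.120
    248  0.7584   +1.780  -0.593  +4.433  -1.684


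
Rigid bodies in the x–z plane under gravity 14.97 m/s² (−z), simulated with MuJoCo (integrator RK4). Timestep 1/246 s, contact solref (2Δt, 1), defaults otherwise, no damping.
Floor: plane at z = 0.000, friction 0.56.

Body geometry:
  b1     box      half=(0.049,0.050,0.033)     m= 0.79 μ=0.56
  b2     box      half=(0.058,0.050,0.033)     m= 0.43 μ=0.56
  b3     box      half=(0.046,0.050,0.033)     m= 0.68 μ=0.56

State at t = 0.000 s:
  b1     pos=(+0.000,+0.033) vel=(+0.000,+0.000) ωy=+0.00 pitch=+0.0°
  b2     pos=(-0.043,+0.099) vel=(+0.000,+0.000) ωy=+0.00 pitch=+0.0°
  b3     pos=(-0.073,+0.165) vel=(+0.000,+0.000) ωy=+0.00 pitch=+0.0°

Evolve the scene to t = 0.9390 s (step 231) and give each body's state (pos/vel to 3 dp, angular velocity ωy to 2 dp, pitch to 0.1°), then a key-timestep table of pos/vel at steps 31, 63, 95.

State at t = 0.9390 s:
  b1     pos=(+0.000,+0.033) vel=(+0.000,+0.000) ωy=+0.00 pitch=+0.0°
  b2     pos=(-0.158,+0.061) vel=(+0.000,+0.000) ωy=+0.00 pitch=-143.7°
  b3     pos=(-0.266,+0.033) vel=(+0.000,+0.000) ωy=+0.00 pitch=+180.0°

Key-timestep trajectory:
   step    t(s)  b1.x    b1.z    b1.vx   b1.vz   b2.x    b2.z    b2.vx   b2.vz   b3.x    b3.z    b3.vx   b3.vz 
     31  0.1260   +0.000  +0.033  +0.001  +0.000   -0.050  +0.100  -0.139  -0.004   -0.094  +0.157  -0.369  -0.191
     63  0.2561   +0.000  +0.033  +0.000  +0.000   -0.084  +0.070  -0.346  -0.824   -0.166  +0.058  -0.605  -1.634
     95  0.3862   +0.000  +0.033  +0.000  +0.000   -0.134  +0.067  -0.304  -0.015   -0.241  +0.051  -0.568  -0.274


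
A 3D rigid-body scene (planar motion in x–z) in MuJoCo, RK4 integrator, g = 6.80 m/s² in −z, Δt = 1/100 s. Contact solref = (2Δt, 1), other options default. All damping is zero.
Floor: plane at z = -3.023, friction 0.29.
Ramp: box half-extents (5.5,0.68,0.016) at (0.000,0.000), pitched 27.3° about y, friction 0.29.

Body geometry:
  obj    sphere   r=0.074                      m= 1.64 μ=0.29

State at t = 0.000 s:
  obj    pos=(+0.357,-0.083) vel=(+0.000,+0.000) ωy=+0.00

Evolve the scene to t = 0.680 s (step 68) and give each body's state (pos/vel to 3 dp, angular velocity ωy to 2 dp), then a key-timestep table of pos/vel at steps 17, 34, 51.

State at t = 0.680 s:
  obj    pos=(+0.815,-0.319) vel=(+1.346,-0.695) ωy=+20.46

Key-timestep trajectory:
   step    t(s)  obj.x    obj.z    obj.vx   obj.vz 
     17  0.1700   +0.386  -0.098  +0.337  -0.174
     34  0.3400   +0.472  -0.142  +0.673  -0.348
     51  0.5100   +0.615  -0.216  +1.010  -0.521


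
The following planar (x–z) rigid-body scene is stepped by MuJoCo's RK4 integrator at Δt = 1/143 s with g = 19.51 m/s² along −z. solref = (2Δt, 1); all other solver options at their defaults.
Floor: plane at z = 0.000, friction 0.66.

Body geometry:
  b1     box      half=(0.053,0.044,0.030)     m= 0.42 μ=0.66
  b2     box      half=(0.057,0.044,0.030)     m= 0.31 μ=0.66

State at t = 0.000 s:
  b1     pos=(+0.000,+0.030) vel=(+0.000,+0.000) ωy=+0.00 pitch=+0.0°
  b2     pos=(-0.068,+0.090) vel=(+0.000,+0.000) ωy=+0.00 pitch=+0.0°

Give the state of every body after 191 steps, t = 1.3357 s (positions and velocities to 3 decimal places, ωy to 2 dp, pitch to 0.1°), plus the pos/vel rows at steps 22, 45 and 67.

State at t = 1.3357 s:
  b1     pos=(+0.000,+0.030) vel=(+0.000,+0.000) ωy=+0.00 pitch=+0.0°
  b2     pos=(-0.127,+0.057) vel=(+0.000,+0.000) ωy=+0.00 pitch=-90.0°

Key-timestep trajectory:
   step    t(s)  b1.x    b1.z    b1.vx   b1.vz   b2.x    b2.z    b2.vx   b2.vz 
     22  0.1538   +0.000  +0.030  +0.000  +0.000   -0.101  +0.063  -0.322  +0.058
     45  0.3147   +0.000  +0.030  +0.000  +0.000   -0.139  +0.062  +0.056  -0.013
     67  0.4685   +0.000  +0.030  +0.000  +0.000   -0.127  +0.057  -0.215  -0.084


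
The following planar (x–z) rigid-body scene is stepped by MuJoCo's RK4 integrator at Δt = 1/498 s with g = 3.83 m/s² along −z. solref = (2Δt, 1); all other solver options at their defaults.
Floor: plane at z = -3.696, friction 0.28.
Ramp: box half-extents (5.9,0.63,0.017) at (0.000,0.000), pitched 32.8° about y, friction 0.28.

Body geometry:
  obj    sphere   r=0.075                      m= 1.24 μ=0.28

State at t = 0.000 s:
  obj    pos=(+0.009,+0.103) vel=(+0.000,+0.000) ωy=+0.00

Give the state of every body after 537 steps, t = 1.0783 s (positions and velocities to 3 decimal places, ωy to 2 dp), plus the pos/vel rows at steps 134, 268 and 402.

State at t = 1.0783 s:
  obj    pos=(+0.734,-0.363) vel=(+1.343,-0.866) ωy=+21.30

Key-timestep trajectory:
   step    t(s)  obj.x    obj.z    obj.vx   obj.vz 
    134  0.2691   +0.055  +0.074  +0.335  -0.216
    268  0.5382   +0.190  -0.013  +0.670  -0.432
    402  0.8072   +0.415  -0.158  +1.006  -0.648


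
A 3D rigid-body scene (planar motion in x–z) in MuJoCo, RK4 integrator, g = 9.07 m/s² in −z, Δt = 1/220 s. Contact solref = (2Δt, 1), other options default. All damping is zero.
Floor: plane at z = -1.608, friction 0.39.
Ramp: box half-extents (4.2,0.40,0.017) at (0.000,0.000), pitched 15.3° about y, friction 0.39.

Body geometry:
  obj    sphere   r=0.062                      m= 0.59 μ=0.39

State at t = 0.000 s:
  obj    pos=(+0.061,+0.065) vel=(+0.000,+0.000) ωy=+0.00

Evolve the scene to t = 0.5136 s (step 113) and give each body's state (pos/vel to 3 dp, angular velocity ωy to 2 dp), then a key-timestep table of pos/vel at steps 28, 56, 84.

State at t = 0.5136 s:
  obj    pos=(+0.279,+0.006) vel=(+0.847,-0.232) ωy=+14.16

Key-timestep trajectory:
   step    t(s)  obj.x    obj.z    obj.vx   obj.vz 
     28  0.1273   +0.074  +0.062  +0.210  -0.057
     56  0.2545   +0.114  +0.051  +0.420  -0.115
     84  0.3818   +0.181  +0.032  +0.630  -0.172


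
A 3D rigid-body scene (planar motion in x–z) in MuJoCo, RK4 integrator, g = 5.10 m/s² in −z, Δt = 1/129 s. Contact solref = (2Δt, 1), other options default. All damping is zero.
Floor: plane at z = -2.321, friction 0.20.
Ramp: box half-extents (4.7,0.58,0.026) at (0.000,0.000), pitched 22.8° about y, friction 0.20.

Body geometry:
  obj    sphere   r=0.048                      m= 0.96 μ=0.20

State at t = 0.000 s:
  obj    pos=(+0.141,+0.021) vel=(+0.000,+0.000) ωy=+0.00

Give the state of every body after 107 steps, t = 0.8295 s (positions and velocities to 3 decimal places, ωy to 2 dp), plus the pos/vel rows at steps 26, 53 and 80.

State at t = 0.8295 s:
  obj    pos=(+0.589,-0.167) vel=(+1.080,-0.454) ωy=+24.38

Key-timestep trajectory:
   step    t(s)  obj.x    obj.z    obj.vx   obj.vz 
     26  0.2016   +0.167  +0.010  +0.262  -0.110
     53  0.4109   +0.251  -0.025  +0.535  -0.225
     80  0.6202   +0.391  -0.084  +0.807  -0.339


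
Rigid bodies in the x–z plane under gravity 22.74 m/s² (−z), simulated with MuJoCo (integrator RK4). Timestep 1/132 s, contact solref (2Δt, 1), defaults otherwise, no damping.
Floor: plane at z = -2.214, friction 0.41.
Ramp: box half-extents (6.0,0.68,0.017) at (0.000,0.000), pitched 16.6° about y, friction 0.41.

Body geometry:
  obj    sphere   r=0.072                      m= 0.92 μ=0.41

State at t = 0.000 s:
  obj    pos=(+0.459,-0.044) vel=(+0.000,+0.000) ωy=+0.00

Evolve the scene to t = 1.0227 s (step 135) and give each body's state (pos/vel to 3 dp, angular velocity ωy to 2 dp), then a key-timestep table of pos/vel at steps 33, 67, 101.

State at t = 1.0227 s:
  obj    pos=(+2.785,-0.737) vel=(+4.548,-1.356) ωy=+65.91

Key-timestep trajectory:
   step    t(s)  obj.x    obj.z    obj.vx   obj.vz 
     33  0.2500   +0.598  -0.085  +1.112  -0.331
     67  0.5076   +1.032  -0.215  +2.257  -0.673
    101  0.7652   +1.761  -0.432  +3.402  -1.014


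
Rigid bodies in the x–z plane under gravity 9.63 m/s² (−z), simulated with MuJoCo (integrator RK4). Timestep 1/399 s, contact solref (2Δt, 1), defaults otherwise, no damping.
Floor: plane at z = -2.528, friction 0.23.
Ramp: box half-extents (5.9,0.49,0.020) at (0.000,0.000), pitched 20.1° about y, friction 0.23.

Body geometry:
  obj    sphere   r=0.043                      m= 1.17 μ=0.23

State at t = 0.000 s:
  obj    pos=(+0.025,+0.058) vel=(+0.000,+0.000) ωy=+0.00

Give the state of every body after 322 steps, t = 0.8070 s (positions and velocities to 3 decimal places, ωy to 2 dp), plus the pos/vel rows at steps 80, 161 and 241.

State at t = 0.8070 s:
  obj    pos=(+0.748,-0.207) vel=(+1.792,-0.656) ωy=+44.36

Key-timestep trajectory:
   step    t(s)  obj.x    obj.z    obj.vx   obj.vz 
     80  0.2005   +0.070  +0.042  +0.445  -0.163
    161  0.4035   +0.206  -0.008  +0.896  -0.328
    241  0.6040   +0.430  -0.090  +1.341  -0.491


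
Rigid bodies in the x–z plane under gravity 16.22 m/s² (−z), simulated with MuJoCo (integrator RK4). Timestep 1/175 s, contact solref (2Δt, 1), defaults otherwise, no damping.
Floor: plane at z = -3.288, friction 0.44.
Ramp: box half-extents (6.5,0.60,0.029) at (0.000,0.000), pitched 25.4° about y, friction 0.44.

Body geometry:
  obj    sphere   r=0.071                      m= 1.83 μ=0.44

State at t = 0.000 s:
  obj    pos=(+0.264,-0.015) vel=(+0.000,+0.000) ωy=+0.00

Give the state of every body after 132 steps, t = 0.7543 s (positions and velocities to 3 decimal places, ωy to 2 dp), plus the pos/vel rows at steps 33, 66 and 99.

State at t = 0.7543 s:
  obj    pos=(+1.541,-0.621) vel=(+3.386,-1.608) ωy=+52.78

Key-timestep trajectory:
   step    t(s)  obj.x    obj.z    obj.vx   obj.vz 
     33  0.1886   +0.344  -0.053  +0.847  -0.402
     66  0.3771   +0.583  -0.166  +1.693  -0.804
     99  0.5657   +0.983  -0.356  +2.540  -1.206


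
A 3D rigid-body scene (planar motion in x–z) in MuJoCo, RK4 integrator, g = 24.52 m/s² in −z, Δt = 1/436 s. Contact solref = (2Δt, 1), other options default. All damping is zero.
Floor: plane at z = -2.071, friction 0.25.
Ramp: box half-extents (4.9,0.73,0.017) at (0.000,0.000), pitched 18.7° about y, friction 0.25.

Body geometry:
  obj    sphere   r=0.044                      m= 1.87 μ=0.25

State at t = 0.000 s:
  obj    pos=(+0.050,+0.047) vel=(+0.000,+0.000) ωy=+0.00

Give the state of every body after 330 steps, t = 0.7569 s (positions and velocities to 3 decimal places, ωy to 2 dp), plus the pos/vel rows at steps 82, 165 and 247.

State at t = 0.7569 s:
  obj    pos=(+1.574,-0.468) vel=(+4.026,-1.363) ωy=+96.58

Key-timestep trajectory:
   step    t(s)  obj.x    obj.z    obj.vx   obj.vz 
     82  0.1881   +0.144  +0.016  +1.000  -0.339
    165  0.3784   +0.431  -0.082  +2.013  -0.681
    247  0.5665   +0.904  -0.241  +3.013  -1.020


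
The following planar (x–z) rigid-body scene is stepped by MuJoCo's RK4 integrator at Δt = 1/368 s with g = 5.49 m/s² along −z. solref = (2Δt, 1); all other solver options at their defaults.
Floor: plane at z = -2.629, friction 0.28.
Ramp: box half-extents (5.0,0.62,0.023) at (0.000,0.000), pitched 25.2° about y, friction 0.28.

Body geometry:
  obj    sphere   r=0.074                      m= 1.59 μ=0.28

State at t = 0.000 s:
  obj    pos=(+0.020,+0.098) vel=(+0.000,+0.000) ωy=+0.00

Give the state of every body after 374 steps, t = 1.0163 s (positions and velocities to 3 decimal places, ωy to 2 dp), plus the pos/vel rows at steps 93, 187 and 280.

State at t = 1.0163 s:
  obj    pos=(+0.800,-0.269) vel=(+1.535,-0.723) ωy=+22.93

Key-timestep trajectory:
   step    t(s)  obj.x    obj.z    obj.vx   obj.vz 
     93  0.2527   +0.068  +0.075  +0.382  -0.180
    187  0.5082   +0.215  +0.006  +0.768  -0.361
    280  0.7609   +0.457  -0.108  +1.150  -0.541


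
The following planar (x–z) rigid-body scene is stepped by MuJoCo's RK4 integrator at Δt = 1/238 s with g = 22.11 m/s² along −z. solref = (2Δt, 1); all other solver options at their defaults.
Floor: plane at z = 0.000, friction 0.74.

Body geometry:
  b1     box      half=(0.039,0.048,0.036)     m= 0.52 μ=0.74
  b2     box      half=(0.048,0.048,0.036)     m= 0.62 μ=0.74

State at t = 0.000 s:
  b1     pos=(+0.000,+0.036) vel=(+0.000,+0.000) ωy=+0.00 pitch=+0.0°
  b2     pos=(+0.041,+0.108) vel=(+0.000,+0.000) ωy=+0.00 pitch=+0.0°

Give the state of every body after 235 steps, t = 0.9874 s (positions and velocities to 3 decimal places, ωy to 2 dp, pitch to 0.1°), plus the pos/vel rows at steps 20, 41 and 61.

State at t = 0.9874 s:
  b1     pos=(+0.000,+0.036) vel=(+0.000,+0.000) ωy=+0.00 pitch=+0.0°
  b2     pos=(+0.086,+0.048) vel=(+0.000,+0.000) ωy=+0.00 pitch=+90.0°

Key-timestep trajectory:
   step    t(s)  b1.x    b1.z    b1.vx   b1.vz   b2.x    b2.z    b2.vx   b2.vz 
     20  0.0840   +0.000  +0.036  +0.000  +0.000   +0.044  +0.108  +0.077  -0.010
     41  0.1723   +0.000  +0.036  -0.001  +0.000   +0.060  +0.101  +0.322  -0.224
     61  0.2563   +0.000  +0.036  +0.000  +0.000   +0.089  +0.045  -0.014  +0.215


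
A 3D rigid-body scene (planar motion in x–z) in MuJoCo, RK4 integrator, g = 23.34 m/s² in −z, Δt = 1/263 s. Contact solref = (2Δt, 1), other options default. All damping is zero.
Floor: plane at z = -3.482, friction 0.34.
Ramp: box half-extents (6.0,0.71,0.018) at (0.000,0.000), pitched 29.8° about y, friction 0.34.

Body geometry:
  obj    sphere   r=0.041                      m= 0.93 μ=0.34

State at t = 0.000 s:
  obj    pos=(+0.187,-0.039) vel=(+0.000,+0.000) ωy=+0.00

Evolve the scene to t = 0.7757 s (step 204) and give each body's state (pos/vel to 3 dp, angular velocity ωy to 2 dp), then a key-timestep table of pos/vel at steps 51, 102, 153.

State at t = 0.7757 s:
  obj    pos=(+2.350,-1.278) vel=(+5.577,-3.194) ωy=+156.72

Key-timestep trajectory:
   step    t(s)  obj.x    obj.z    obj.vx   obj.vz 
     51  0.1939   +0.322  -0.117  +1.394  -0.799
    102  0.3878   +0.728  -0.349  +2.788  -1.597
    153  0.5817   +1.404  -0.736  +4.183  -2.395


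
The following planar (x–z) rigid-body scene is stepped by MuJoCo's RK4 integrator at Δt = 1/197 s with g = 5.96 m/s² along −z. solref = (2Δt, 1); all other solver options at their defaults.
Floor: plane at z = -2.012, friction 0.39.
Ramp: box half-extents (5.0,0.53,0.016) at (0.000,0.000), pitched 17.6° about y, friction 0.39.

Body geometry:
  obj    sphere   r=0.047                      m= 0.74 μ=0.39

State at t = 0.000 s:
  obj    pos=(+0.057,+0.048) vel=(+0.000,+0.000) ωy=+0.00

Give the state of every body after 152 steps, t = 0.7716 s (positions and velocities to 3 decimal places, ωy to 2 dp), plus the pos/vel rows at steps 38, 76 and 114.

State at t = 0.7716 s:
  obj    pos=(+0.422,-0.068) vel=(+0.947,-0.300) ωy=+21.13

Key-timestep trajectory:
   step    t(s)  obj.x    obj.z    obj.vx   obj.vz 
     38  0.1929   +0.080  +0.041  +0.237  -0.075
     76  0.3858   +0.148  +0.019  +0.473  -0.150
    114  0.5787   +0.262  -0.017  +0.710  -0.225


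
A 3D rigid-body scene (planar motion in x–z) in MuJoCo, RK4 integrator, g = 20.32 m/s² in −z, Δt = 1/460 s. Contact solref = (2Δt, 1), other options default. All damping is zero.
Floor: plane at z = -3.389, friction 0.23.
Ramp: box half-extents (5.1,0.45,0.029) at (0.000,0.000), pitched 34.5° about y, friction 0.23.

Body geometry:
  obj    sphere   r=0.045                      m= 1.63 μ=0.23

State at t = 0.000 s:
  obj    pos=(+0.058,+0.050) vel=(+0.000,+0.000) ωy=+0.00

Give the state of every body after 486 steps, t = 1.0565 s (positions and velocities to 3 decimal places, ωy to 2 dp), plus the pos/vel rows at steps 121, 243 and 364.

State at t = 1.0565 s:
  obj    pos=(+3.840,-2.549) vel=(+7.158,-4.920) ωy=+192.99

Key-timestep trajectory:
   step    t(s)  obj.x    obj.z    obj.vx   obj.vz 
    121  0.2630   +0.292  -0.111  +1.782  -1.225
    243  0.5283   +1.003  -0.600  +3.579  -2.460
    364  0.7913   +2.179  -1.408  +5.361  -3.685


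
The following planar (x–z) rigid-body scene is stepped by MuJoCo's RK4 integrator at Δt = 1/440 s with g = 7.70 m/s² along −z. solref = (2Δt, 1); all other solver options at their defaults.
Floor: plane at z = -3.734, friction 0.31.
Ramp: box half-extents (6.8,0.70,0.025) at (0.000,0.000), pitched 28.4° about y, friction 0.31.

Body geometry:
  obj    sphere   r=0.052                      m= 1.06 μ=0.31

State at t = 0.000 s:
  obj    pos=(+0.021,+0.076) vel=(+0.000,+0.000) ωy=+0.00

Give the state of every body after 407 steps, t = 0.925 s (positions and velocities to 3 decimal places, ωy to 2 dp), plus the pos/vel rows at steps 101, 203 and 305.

State at t = 0.925 s:
  obj    pos=(+1.006,-0.456) vel=(+2.129,-1.151) ωy=+46.53

Key-timestep trajectory:
   step    t(s)  obj.x    obj.z    obj.vx   obj.vz 
    101  0.2295   +0.082  +0.043  +0.528  -0.286
    203  0.4614   +0.266  -0.056  +1.062  -0.574
    305  0.6932   +0.574  -0.223  +1.595  -0.862


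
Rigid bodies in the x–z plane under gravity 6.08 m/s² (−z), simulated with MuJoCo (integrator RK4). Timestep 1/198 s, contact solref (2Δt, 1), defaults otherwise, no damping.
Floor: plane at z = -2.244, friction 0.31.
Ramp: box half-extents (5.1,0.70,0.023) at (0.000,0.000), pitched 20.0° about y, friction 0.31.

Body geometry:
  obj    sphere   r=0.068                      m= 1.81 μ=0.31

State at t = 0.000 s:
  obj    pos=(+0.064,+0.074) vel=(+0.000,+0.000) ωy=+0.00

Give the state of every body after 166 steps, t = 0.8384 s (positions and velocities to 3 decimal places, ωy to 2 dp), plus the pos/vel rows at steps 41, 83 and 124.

State at t = 0.8384 s:
  obj    pos=(+0.555,-0.105) vel=(+1.170,-0.426) ωy=+18.31

Key-timestep trajectory:
   step    t(s)  obj.x    obj.z    obj.vx   obj.vz 
     41  0.2071   +0.094  +0.063  +0.289  -0.105
     83  0.4192   +0.187  +0.029  +0.585  -0.213
    124  0.6263   +0.338  -0.026  +0.874  -0.318


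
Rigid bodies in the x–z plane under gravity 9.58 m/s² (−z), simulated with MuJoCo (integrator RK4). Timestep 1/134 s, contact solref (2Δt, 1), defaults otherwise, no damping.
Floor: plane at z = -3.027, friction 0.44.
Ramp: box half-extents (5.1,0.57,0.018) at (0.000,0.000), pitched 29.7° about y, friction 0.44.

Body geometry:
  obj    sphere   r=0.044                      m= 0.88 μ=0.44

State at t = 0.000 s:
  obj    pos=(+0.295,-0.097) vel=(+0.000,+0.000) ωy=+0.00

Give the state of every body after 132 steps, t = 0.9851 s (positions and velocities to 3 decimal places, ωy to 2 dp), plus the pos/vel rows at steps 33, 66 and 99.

State at t = 0.9851 s:
  obj    pos=(+1.724,-0.912) vel=(+2.901,-1.655) ωy=+75.89

Key-timestep trajectory:
   step    t(s)  obj.x    obj.z    obj.vx   obj.vz 
     33  0.2463   +0.384  -0.148  +0.725  -0.414
     66  0.4925   +0.652  -0.301  +1.451  -0.827
     99  0.7388   +1.099  -0.555  +2.176  -1.241


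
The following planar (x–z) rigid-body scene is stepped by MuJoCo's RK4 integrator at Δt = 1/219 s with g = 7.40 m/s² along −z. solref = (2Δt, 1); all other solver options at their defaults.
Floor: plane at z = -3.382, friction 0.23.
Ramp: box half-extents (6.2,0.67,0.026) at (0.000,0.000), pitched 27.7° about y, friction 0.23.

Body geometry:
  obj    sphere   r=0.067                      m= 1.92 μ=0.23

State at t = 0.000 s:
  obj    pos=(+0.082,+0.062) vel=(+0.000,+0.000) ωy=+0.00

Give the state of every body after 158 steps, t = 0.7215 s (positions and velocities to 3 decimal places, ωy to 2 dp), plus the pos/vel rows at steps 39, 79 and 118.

State at t = 0.7215 s:
  obj    pos=(+0.648,-0.235) vel=(+1.570,-0.824) ωy=+26.45

Key-timestep trajectory:
   step    t(s)  obj.x    obj.z    obj.vx   obj.vz 
     39  0.1781   +0.117  +0.044  +0.388  -0.203
     79  0.3607   +0.224  -0.012  +0.785  -0.412
    118  0.5388   +0.398  -0.104  +1.172  -0.615


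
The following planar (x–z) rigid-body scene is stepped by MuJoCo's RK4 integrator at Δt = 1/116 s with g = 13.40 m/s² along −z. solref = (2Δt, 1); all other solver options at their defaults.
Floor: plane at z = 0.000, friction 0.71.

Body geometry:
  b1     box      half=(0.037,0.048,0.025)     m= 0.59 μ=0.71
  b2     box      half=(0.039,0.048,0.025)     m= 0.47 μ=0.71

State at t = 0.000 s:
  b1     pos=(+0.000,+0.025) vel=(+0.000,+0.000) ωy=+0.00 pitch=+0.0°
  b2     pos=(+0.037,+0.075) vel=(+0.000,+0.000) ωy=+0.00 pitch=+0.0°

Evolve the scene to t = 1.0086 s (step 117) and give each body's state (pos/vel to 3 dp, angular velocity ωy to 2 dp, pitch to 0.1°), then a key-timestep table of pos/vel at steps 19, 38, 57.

State at t = 1.0086 s:
  b1     pos=(+0.000,+0.025) vel=(+0.000,+0.000) ωy=+0.00 pitch=+0.0°
  b2     pos=(+0.070,+0.039) vel=(+0.000,+0.000) ωy=+0.00 pitch=+90.0°

Key-timestep trajectory:
   step    t(s)  b1.x    b1.z    b1.vx   b1.vz   b2.x    b2.z    b2.vx   b2.vz 
     19  0.1638   +0.000  +0.025  +0.000  +0.000   +0.038  +0.075  +0.015  +0.000
     38  0.3276   +0.000  +0.025  -0.001  +0.000   +0.049  +0.072  +0.177  -0.099
     57  0.4914   +0.000  +0.025  +0.000  +0.000   +0.074  +0.040  -0.110  -0.025


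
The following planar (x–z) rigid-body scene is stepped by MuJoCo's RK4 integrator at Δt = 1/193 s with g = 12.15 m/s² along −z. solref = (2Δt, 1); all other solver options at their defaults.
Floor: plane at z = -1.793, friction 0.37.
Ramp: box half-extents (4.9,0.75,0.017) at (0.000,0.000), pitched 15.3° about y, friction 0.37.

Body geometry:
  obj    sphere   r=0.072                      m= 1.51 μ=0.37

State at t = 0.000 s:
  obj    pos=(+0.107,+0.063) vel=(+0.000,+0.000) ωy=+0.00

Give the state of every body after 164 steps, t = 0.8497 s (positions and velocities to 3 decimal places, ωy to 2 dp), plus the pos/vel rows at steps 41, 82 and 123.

State at t = 0.8497 s:
  obj    pos=(+0.905,-0.155) vel=(+1.877,-0.513) ωy=+27.02

Key-timestep trajectory:
   step    t(s)  obj.x    obj.z    obj.vx   obj.vz 
     41  0.2124   +0.157  +0.049  +0.469  -0.128
     82  0.4249   +0.306  +0.008  +0.939  -0.257
    123  0.6373   +0.556  -0.060  +1.408  -0.385


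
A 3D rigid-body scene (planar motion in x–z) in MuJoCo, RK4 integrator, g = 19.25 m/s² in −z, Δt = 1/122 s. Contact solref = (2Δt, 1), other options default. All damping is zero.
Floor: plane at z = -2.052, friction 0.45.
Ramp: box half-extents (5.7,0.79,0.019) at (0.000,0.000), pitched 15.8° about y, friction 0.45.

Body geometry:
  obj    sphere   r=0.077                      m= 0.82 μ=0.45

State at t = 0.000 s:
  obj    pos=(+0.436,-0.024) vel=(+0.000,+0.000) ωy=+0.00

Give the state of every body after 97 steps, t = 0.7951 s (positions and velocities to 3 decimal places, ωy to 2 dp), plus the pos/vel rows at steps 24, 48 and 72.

State at t = 0.7951 s:
  obj    pos=(+1.575,-0.346) vel=(+2.864,-0.810) ωy=+38.65

Key-timestep trajectory:
   step    t(s)  obj.x    obj.z    obj.vx   obj.vz 
     24  0.1967   +0.506  -0.043  +0.709  -0.201
     48  0.3934   +0.715  -0.103  +1.417  -0.401
     72  0.5902   +1.063  -0.201  +2.126  -0.602


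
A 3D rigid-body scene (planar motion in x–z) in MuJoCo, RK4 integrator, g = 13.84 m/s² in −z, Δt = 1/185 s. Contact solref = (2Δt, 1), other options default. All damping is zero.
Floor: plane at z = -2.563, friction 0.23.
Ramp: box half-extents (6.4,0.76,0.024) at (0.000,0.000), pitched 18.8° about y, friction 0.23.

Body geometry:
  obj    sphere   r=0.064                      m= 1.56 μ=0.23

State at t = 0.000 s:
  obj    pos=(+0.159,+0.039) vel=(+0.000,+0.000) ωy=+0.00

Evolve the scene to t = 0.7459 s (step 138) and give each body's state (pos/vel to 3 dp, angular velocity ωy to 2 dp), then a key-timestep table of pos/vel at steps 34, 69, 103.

State at t = 0.7459 s:
  obj    pos=(+0.998,-0.247) vel=(+2.250,-0.766) ωy=+37.12

Key-timestep trajectory:
   step    t(s)  obj.x    obj.z    obj.vx   obj.vz 
     34  0.1838   +0.210  +0.021  +0.554  -0.189
     69  0.3730   +0.369  -0.033  +1.125  -0.383
    103  0.5568   +0.626  -0.120  +1.679  -0.572


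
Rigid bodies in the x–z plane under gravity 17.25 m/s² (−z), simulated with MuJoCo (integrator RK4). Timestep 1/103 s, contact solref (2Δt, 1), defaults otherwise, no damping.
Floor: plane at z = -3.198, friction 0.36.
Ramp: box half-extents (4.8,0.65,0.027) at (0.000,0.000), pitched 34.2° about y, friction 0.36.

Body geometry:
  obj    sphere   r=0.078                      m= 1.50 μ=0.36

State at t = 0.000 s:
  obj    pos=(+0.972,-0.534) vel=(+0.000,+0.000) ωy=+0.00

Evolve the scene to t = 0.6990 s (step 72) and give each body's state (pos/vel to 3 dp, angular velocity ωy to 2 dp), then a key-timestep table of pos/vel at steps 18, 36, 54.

State at t = 0.6990 s:
  obj    pos=(+2.372,-1.485) vel=(+4.004,-2.721) ωy=+62.04

Key-timestep trajectory:
   step    t(s)  obj.x    obj.z    obj.vx   obj.vz 
     18  0.1748   +1.060  -0.593  +1.002  -0.681
     36  0.3495   +1.322  -0.772  +2.003  -1.361
     54  0.5243   +1.760  -1.069  +3.003  -2.041
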